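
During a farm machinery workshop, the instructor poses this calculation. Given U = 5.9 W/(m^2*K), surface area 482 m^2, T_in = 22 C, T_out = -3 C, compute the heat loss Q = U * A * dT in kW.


dT = 22 - (-3) = 25 K
Q = U * A * dT
  = 5.9 * 482 * 25
  = 71095 W = 71.10 kW


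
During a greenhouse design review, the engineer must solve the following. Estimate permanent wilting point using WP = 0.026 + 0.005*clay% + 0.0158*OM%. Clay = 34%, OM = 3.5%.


WP = 0.026 + 0.005*34 + 0.0158*3.5
   = 0.026 + 0.1700 + 0.0553
   = 0.2513


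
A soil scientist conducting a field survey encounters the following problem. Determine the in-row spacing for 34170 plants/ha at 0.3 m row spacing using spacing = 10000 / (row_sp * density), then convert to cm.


spacing = 10000 / (row_sp * density)
        = 10000 / (0.3 * 34170)
        = 10000 / 10251
        = 0.97551 m = 97.55 cm


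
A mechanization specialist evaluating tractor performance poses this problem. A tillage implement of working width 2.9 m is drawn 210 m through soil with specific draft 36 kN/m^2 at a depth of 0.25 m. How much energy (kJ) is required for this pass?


E = k * d * w * L
  = 36 * 0.25 * 2.9 * 210
  = 5481 kJ


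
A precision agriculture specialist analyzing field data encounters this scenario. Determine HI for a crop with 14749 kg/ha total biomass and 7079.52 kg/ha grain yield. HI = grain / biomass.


HI = grain_yield / biomass
   = 7079.52 / 14749
   = 0.48


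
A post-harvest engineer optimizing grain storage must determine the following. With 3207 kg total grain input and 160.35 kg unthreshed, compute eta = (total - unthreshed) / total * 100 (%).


eta = (total - unthreshed) / total * 100
    = (3207 - 160.35) / 3207 * 100
    = 3046.65 / 3207 * 100
    = 95%


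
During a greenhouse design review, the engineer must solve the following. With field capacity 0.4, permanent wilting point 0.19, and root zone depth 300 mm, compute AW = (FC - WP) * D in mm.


AW = (FC - WP) * D
   = (0.4 - 0.19) * 300
   = 0.21 * 300
   = 63 mm


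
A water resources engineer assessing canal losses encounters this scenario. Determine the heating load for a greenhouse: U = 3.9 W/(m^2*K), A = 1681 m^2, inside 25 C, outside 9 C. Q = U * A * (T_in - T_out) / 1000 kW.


dT = 25 - (9) = 16 K
Q = U * A * dT
  = 3.9 * 1681 * 16
  = 104894.40 W = 104.89 kW


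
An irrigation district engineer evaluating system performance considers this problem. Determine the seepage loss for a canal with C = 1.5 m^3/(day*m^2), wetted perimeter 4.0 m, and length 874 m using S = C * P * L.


S = C * P * L
  = 1.5 * 4.0 * 874
  = 5244 m^3/day


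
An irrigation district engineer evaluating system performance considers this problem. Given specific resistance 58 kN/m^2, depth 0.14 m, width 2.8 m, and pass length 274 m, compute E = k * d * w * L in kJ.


E = k * d * w * L
  = 58 * 0.14 * 2.8 * 274
  = 6229.66 kJ


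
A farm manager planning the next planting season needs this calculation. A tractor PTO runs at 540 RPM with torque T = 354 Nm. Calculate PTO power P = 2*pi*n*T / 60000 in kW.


P = 2*pi*n*T / 60000
  = 2*pi * 540 * 354 / 60000
  = 1201093.70 / 60000
  = 20.02 kW


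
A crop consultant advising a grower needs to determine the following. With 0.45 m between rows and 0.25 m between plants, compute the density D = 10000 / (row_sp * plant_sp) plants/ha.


D = 10000 / (row_sp * plant_sp)
  = 10000 / (0.45 * 0.25)
  = 10000 / 0.1125
  = 88888.89 plants/ha


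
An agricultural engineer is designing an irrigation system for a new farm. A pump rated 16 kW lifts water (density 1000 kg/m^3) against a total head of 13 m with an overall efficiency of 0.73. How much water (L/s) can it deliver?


Q = (P * 1000 * eta) / (rho * g * H)
  = (16 * 1000 * 0.73) / (1000 * 9.81 * 13)
  = 11680 / 127530
  = 0.09159 m^3/s = 91.59 L/s


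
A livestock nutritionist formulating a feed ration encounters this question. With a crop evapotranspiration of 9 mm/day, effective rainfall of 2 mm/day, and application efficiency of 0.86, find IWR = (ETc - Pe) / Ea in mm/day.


IWR = (ETc - Pe) / Ea
    = (9 - 2) / 0.86
    = 7 / 0.86
    = 8.14 mm/day


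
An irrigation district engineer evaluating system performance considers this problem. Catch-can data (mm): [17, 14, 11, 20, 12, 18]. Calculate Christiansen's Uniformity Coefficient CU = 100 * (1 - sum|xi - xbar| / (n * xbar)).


xbar = 92 / 6 = 15.333
sum|xi - xbar| = 18
CU = 100 * (1 - 18 / (6 * 15.333))
   = 100 * (1 - 0.1957)
   = 80.43%


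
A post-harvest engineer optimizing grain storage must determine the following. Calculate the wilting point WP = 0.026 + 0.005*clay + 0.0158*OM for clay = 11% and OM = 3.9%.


WP = 0.026 + 0.005*11 + 0.0158*3.9
   = 0.026 + 0.0550 + 0.0616
   = 0.1426


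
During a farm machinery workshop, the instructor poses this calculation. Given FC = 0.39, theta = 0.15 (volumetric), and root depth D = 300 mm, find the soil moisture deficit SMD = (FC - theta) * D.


SMD = (FC - theta) * D
    = (0.39 - 0.15) * 300
    = 0.240 * 300
    = 72 mm


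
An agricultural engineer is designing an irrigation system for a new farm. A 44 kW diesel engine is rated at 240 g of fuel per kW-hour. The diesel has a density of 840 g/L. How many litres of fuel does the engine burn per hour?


FC = P * BSFC / rho_fuel
   = 44 * 240 / 840
   = 10560 / 840
   = 12.57 L/h


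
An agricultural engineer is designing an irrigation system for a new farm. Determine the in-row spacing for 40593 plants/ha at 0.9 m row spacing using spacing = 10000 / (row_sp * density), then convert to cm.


spacing = 10000 / (row_sp * density)
        = 10000 / (0.9 * 40593)
        = 10000 / 36533.70
        = 0.27372 m = 27.37 cm


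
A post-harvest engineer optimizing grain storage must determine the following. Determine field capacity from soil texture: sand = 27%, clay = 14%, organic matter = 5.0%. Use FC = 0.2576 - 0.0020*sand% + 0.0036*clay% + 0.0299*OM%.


FC = 0.2576 - 0.0020*27 + 0.0036*14 + 0.0299*5.0
   = 0.2576 - 0.0540 + 0.0504 + 0.1495
   = 0.4035


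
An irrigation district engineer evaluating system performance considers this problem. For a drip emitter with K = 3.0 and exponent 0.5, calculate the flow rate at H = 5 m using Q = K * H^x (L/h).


Q = K * H^x
  = 3.0 * 5^0.5
  = 3.0 * 2.2361
  = 6.71 L/h


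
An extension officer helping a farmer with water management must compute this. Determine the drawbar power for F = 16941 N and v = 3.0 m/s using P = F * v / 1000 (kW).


P = F * v / 1000
  = 16941 * 3.0 / 1000
  = 50823 / 1000
  = 50.82 kW


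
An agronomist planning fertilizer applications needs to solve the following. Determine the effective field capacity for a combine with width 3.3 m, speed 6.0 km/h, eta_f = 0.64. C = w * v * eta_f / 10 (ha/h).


C = w * v * eta_f / 10
  = 3.3 * 6.0 * 0.64 / 10
  = 12.67 / 10
  = 1.27 ha/h


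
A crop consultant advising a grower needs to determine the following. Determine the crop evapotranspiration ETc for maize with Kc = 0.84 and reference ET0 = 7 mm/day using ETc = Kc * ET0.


ETc = Kc * ET0
    = 0.84 * 7
    = 5.88 mm/day


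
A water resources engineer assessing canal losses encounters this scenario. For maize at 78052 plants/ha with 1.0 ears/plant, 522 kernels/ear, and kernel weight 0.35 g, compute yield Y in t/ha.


Y = density * ears * kernels * kw
  = 78052 * 1.0 * 522 * 0.35 g/ha
  = 14260100.40 g/ha
  = 14260.10 kg/ha = 14.26 t/ha


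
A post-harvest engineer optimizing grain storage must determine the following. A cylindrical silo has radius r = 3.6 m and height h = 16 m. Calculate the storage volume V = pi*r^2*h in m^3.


V = pi * r^2 * h
  = pi * 3.6^2 * 16
  = pi * 12.96 * 16
  = 651.44 m^3


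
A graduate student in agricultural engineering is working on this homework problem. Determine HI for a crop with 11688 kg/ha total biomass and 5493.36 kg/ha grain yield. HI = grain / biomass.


HI = grain_yield / biomass
   = 5493.36 / 11688
   = 0.47


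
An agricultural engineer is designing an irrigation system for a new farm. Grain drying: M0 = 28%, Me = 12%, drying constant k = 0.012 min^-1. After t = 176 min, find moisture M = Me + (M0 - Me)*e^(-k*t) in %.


M = Me + (M0 - Me) * e^(-k*t)
  = 12 + (28 - 12) * e^(-0.012*176)
  = 12 + 16 * e^(-2.112)
  = 12 + 16 * 0.12100
  = 12 + 1.9359
  = 13.94%


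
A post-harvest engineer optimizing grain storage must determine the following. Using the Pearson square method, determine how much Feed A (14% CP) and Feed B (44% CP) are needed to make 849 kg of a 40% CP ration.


parts_A = CP_b - target = 44 - 40 = 4
parts_B = target - CP_a = 40 - 14 = 26
total_parts = 4 + 26 = 30
Feed A = 849 * 4 / 30 = 113.20 kg
Feed B = 849 * 26 / 30 = 735.80 kg

113.20 kg


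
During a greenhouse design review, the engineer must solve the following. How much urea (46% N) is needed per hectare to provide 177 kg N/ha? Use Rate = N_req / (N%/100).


Rate = N_required / (N_content / 100)
     = 177 / (46 / 100)
     = 177 / 0.46
     = 384.78 kg/ha


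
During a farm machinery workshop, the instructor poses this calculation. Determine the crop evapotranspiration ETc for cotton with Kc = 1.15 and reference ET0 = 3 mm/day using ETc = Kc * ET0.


ETc = Kc * ET0
    = 1.15 * 3
    = 3.45 mm/day


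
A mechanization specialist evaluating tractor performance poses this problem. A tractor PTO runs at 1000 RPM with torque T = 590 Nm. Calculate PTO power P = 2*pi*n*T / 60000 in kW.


P = 2*pi*n*T / 60000
  = 2*pi * 1000 * 590 / 60000
  = 3707079.33 / 60000
  = 61.78 kW


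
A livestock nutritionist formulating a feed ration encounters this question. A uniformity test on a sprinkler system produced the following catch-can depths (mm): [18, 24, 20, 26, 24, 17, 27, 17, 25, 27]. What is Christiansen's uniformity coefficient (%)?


xbar = 225 / 10 = 22.500
sum|xi - xbar| = 36
CU = 100 * (1 - 36 / (10 * 22.500))
   = 100 * (1 - 0.1600)
   = 84%


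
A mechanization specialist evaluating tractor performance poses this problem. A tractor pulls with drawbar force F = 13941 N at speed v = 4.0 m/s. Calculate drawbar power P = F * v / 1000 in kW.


P = F * v / 1000
  = 13941 * 4.0 / 1000
  = 55764 / 1000
  = 55.76 kW


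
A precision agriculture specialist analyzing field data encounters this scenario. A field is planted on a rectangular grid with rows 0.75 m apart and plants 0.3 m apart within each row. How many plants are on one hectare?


D = 10000 / (row_sp * plant_sp)
  = 10000 / (0.75 * 0.3)
  = 10000 / 0.2250
  = 44444.44 plants/ha


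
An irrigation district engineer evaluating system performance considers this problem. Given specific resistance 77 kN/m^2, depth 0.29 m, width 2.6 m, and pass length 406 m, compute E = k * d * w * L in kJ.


E = k * d * w * L
  = 77 * 0.29 * 2.6 * 406
  = 23571.55 kJ


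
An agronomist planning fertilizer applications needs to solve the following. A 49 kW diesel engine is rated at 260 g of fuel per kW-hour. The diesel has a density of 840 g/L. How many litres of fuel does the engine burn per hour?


FC = P * BSFC / rho_fuel
   = 49 * 260 / 840
   = 12740 / 840
   = 15.17 L/h


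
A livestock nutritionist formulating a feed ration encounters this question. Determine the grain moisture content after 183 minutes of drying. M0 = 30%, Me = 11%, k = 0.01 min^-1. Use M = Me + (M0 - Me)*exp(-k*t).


M = Me + (M0 - Me) * e^(-k*t)
  = 11 + (30 - 11) * e^(-0.01*183)
  = 11 + 19 * e^(-1.830)
  = 11 + 19 * 0.16041
  = 11 + 3.0479
  = 14.05%


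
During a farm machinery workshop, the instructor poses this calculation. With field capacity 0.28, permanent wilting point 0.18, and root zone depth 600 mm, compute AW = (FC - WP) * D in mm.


AW = (FC - WP) * D
   = (0.28 - 0.18) * 600
   = 0.10 * 600
   = 60 mm


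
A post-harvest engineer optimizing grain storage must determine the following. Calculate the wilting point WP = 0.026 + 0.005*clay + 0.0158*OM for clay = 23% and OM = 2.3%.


WP = 0.026 + 0.005*23 + 0.0158*2.3
   = 0.026 + 0.1150 + 0.0363
   = 0.1773


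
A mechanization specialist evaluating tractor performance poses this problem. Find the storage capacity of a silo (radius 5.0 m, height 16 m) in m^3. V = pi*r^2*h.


V = pi * r^2 * h
  = pi * 5.0^2 * 16
  = pi * 25 * 16
  = 1256.64 m^3


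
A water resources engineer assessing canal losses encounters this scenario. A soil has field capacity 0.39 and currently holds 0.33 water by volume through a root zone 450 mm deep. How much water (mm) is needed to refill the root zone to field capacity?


SMD = (FC - theta) * D
    = (0.39 - 0.33) * 450
    = 0.060 * 450
    = 27 mm


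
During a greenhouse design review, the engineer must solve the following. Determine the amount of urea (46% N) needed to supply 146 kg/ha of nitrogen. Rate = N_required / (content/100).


Rate = N_required / (N_content / 100)
     = 146 / (46 / 100)
     = 146 / 0.46
     = 317.39 kg/ha


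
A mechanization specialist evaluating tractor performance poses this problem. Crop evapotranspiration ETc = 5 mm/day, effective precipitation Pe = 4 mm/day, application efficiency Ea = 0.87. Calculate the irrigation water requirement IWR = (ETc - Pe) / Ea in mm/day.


IWR = (ETc - Pe) / Ea
    = (5 - 4) / 0.87
    = 1 / 0.87
    = 1.15 mm/day


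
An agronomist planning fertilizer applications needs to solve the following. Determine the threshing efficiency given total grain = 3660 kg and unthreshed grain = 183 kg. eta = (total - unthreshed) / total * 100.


eta = (total - unthreshed) / total * 100
    = (3660 - 183) / 3660 * 100
    = 3477 / 3660 * 100
    = 95%


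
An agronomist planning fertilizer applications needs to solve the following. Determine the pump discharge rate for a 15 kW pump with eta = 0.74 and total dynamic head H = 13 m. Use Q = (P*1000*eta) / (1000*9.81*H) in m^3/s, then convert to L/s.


Q = (P * 1000 * eta) / (rho * g * H)
  = (15 * 1000 * 0.74) / (1000 * 9.81 * 13)
  = 11100 / 127530
  = 0.08704 m^3/s = 87.04 L/s


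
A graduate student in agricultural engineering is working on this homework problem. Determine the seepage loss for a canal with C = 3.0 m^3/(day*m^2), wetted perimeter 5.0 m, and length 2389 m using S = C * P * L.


S = C * P * L
  = 3.0 * 5.0 * 2389
  = 35835 m^3/day


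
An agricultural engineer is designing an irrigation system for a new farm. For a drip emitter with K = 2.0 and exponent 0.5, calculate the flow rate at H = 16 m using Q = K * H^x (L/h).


Q = K * H^x
  = 2.0 * 16^0.5
  = 2.0 * 4
  = 8 L/h


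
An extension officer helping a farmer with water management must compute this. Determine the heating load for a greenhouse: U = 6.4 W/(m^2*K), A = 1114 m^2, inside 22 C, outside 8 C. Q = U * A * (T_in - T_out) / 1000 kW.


dT = 22 - (8) = 14 K
Q = U * A * dT
  = 6.4 * 1114 * 14
  = 99814.40 W = 99.81 kW


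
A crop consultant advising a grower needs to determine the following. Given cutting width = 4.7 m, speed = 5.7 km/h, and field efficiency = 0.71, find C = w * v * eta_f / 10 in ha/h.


C = w * v * eta_f / 10
  = 4.7 * 5.7 * 0.71 / 10
  = 19.02 / 10
  = 1.90 ha/h


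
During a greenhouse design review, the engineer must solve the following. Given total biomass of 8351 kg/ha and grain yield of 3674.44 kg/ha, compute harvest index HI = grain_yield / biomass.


HI = grain_yield / biomass
   = 3674.44 / 8351
   = 0.44


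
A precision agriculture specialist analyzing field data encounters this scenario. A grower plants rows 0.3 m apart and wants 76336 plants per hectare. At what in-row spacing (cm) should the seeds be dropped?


spacing = 10000 / (row_sp * density)
        = 10000 / (0.3 * 76336)
        = 10000 / 22900.80
        = 0.43667 m = 43.67 cm


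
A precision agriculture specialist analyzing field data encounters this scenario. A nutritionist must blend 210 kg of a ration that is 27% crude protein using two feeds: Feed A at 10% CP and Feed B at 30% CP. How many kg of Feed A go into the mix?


parts_A = CP_b - target = 30 - 27 = 3
parts_B = target - CP_a = 27 - 10 = 17
total_parts = 3 + 17 = 20
Feed A = 210 * 3 / 20 = 31.50 kg
Feed B = 210 * 17 / 20 = 178.50 kg

31.50 kg


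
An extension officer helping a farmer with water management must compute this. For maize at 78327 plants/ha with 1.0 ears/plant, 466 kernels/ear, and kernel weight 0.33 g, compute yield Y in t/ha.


Y = density * ears * kernels * kw
  = 78327 * 1.0 * 466 * 0.33 g/ha
  = 12045126.06 g/ha
  = 12045.13 kg/ha = 12.05 t/ha


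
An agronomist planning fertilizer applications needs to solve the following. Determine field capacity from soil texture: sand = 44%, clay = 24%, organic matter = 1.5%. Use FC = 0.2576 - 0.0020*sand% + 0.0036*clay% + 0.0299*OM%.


FC = 0.2576 - 0.0020*44 + 0.0036*24 + 0.0299*1.5
   = 0.2576 - 0.0880 + 0.0864 + 0.0449
   = 0.3009


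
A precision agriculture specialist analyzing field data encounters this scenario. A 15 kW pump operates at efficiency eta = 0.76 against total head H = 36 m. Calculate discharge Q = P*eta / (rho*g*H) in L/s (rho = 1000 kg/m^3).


Q = (P * 1000 * eta) / (rho * g * H)
  = (15 * 1000 * 0.76) / (1000 * 9.81 * 36)
  = 11400 / 353160
  = 0.03228 m^3/s = 32.28 L/s


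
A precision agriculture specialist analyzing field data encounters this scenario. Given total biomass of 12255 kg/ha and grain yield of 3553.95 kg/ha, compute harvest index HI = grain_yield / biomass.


HI = grain_yield / biomass
   = 3553.95 / 12255
   = 0.29


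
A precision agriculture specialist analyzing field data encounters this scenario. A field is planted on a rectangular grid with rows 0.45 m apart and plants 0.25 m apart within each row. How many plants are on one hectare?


D = 10000 / (row_sp * plant_sp)
  = 10000 / (0.45 * 0.25)
  = 10000 / 0.1125
  = 88888.89 plants/ha


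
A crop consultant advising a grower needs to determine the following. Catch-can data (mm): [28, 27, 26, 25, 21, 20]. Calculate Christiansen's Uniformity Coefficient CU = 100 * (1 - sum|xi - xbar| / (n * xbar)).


xbar = 147 / 6 = 24.500
sum|xi - xbar| = 16
CU = 100 * (1 - 16 / (6 * 24.500))
   = 100 * (1 - 0.1088)
   = 89.12%


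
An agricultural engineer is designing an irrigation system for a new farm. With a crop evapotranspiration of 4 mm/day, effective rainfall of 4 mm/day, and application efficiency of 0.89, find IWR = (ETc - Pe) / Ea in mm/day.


IWR = (ETc - Pe) / Ea
    = (4 - 4) / 0.89
    = 0 / 0.89
    = 0 mm/day


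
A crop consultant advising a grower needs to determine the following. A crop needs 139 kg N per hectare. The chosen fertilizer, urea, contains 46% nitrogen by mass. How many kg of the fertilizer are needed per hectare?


Rate = N_required / (N_content / 100)
     = 139 / (46 / 100)
     = 139 / 0.46
     = 302.17 kg/ha


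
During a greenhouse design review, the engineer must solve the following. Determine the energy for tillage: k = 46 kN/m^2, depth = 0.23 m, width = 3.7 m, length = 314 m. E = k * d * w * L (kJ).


E = k * d * w * L
  = 46 * 0.23 * 3.7 * 314
  = 12291.84 kJ


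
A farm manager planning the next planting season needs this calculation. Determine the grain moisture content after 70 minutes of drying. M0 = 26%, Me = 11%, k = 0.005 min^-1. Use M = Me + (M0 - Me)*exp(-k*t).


M = Me + (M0 - Me) * e^(-k*t)
  = 11 + (26 - 11) * e^(-0.005*70)
  = 11 + 15 * e^(-0.350)
  = 11 + 15 * 0.70469
  = 11 + 10.5703
  = 21.57%


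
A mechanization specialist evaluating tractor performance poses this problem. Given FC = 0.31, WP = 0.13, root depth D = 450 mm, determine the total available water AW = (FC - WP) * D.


AW = (FC - WP) * D
   = (0.31 - 0.13) * 450
   = 0.18 * 450
   = 81 mm


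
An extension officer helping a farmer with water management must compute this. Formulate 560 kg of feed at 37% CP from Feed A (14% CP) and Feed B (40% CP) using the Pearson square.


parts_A = CP_b - target = 40 - 37 = 3
parts_B = target - CP_a = 37 - 14 = 23
total_parts = 3 + 23 = 26
Feed A = 560 * 3 / 26 = 64.62 kg
Feed B = 560 * 23 / 26 = 495.38 kg

64.62 kg


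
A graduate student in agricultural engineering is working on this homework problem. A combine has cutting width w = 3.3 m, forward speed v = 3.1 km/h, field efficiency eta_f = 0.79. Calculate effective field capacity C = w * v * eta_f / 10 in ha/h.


C = w * v * eta_f / 10
  = 3.3 * 3.1 * 0.79 / 10
  = 8.08 / 10
  = 0.81 ha/h


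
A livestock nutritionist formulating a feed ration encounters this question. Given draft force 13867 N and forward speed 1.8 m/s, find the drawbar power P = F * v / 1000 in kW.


P = F * v / 1000
  = 13867 * 1.8 / 1000
  = 24960.60 / 1000
  = 24.96 kW


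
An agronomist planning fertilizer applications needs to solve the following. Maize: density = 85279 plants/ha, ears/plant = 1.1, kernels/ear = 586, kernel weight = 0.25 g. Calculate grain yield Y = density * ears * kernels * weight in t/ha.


Y = density * ears * kernels * kw
  = 85279 * 1.1 * 586 * 0.25 g/ha
  = 13742710.85 g/ha
  = 13742.71 kg/ha = 13.74 t/ha


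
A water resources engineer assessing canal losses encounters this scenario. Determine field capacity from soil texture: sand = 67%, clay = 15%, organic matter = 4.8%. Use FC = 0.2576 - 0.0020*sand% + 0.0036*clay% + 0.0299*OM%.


FC = 0.2576 - 0.0020*67 + 0.0036*15 + 0.0299*4.8
   = 0.2576 - 0.1340 + 0.0540 + 0.1435
   = 0.3211


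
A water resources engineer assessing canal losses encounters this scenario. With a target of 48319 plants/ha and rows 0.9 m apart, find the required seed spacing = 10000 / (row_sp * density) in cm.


spacing = 10000 / (row_sp * density)
        = 10000 / (0.9 * 48319)
        = 10000 / 43487.10
        = 0.22995 m = 23.00 cm


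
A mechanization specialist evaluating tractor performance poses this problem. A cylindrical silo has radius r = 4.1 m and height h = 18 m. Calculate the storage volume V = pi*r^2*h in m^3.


V = pi * r^2 * h
  = pi * 4.1^2 * 18
  = pi * 16.81 * 18
  = 950.58 m^3


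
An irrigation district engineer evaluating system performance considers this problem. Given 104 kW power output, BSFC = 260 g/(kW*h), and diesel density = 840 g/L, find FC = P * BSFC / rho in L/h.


FC = P * BSFC / rho_fuel
   = 104 * 260 / 840
   = 27040 / 840
   = 32.19 L/h


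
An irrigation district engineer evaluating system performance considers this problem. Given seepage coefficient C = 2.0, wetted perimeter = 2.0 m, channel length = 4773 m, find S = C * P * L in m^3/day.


S = C * P * L
  = 2.0 * 2.0 * 4773
  = 19092 m^3/day


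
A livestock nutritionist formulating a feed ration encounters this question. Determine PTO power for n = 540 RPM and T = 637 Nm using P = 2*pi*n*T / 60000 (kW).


P = 2*pi*n*T / 60000
  = 2*pi * 540 * 637 / 60000
  = 2161290.08 / 60000
  = 36.02 kW


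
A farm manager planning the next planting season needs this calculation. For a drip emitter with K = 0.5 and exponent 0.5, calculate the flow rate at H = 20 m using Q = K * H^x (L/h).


Q = K * H^x
  = 0.5 * 20^0.5
  = 0.5 * 4.4721
  = 2.24 L/h


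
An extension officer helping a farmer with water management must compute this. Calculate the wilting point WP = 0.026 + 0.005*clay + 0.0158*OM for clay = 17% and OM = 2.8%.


WP = 0.026 + 0.005*17 + 0.0158*2.8
   = 0.026 + 0.0850 + 0.0442
   = 0.1552


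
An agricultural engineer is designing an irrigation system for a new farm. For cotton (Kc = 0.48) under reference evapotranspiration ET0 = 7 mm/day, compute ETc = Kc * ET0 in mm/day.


ETc = Kc * ET0
    = 0.48 * 7
    = 3.36 mm/day


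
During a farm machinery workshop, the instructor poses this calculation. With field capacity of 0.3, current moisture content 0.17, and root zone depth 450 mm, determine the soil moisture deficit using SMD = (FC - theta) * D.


SMD = (FC - theta) * D
    = (0.3 - 0.17) * 450
    = 0.130 * 450
    = 58.50 mm


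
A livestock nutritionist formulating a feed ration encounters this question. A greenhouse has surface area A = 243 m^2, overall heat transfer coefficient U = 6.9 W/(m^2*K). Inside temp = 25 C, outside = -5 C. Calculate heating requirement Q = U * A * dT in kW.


dT = 25 - (-5) = 30 K
Q = U * A * dT
  = 6.9 * 243 * 30
  = 50301 W = 50.30 kW


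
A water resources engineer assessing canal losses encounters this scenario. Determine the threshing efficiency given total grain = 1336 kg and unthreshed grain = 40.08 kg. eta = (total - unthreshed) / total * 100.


eta = (total - unthreshed) / total * 100
    = (1336 - 40.08) / 1336 * 100
    = 1295.92 / 1336 * 100
    = 97%


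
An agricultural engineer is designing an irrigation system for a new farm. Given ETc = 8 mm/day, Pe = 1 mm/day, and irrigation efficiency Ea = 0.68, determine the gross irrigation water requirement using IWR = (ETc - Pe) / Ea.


IWR = (ETc - Pe) / Ea
    = (8 - 1) / 0.68
    = 7 / 0.68
    = 10.29 mm/day


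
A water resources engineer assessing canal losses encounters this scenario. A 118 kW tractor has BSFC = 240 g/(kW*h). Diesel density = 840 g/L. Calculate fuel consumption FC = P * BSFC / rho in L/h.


FC = P * BSFC / rho_fuel
   = 118 * 240 / 840
   = 28320 / 840
   = 33.71 L/h


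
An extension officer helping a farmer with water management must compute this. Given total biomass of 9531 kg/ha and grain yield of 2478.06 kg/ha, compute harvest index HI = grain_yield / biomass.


HI = grain_yield / biomass
   = 2478.06 / 9531
   = 0.26


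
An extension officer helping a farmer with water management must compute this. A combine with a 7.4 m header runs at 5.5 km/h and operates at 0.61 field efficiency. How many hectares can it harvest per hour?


C = w * v * eta_f / 10
  = 7.4 * 5.5 * 0.61 / 10
  = 24.83 / 10
  = 2.48 ha/h


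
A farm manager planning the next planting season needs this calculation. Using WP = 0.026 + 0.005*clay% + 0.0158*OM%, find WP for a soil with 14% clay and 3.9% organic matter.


WP = 0.026 + 0.005*14 + 0.0158*3.9
   = 0.026 + 0.0700 + 0.0616
   = 0.1576


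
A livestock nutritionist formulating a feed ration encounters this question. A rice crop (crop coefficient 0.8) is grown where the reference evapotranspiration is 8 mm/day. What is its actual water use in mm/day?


ETc = Kc * ET0
    = 0.8 * 8
    = 6.40 mm/day


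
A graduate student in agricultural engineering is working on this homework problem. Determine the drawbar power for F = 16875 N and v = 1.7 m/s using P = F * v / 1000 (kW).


P = F * v / 1000
  = 16875 * 1.7 / 1000
  = 28687.50 / 1000
  = 28.69 kW


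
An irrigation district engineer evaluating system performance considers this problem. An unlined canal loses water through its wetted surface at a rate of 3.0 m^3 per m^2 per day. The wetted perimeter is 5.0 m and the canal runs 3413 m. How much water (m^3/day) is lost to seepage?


S = C * P * L
  = 3.0 * 5.0 * 3413
  = 51195 m^3/day


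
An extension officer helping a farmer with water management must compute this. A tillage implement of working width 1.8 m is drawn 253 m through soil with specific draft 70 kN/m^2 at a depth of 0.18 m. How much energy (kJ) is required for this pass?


E = k * d * w * L
  = 70 * 0.18 * 1.8 * 253
  = 5738.04 kJ


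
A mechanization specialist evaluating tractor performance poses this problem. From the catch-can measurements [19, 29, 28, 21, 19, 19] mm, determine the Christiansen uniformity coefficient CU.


xbar = 135 / 6 = 22.500
sum|xi - xbar| = 24
CU = 100 * (1 - 24 / (6 * 22.500))
   = 100 * (1 - 0.1778)
   = 82.22%


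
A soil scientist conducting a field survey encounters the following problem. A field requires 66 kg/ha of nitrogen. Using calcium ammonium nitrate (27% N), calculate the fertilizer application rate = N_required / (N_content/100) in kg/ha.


Rate = N_required / (N_content / 100)
     = 66 / (27 / 100)
     = 66 / 0.27
     = 244.44 kg/ha


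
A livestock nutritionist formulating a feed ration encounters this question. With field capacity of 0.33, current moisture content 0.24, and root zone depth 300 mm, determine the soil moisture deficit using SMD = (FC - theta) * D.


SMD = (FC - theta) * D
    = (0.33 - 0.24) * 300
    = 0.090 * 300
    = 27 mm


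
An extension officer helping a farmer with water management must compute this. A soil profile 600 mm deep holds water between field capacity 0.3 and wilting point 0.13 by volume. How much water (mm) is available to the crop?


AW = (FC - WP) * D
   = (0.3 - 0.13) * 600
   = 0.17 * 600
   = 102 mm


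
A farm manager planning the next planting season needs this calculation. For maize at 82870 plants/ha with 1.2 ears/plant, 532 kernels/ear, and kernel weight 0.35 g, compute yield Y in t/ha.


Y = density * ears * kernels * kw
  = 82870 * 1.2 * 532 * 0.35 g/ha
  = 18516472.80 g/ha
  = 18516.47 kg/ha = 18.52 t/ha


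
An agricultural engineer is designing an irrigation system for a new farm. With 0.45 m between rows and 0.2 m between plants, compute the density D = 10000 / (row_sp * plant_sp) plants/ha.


D = 10000 / (row_sp * plant_sp)
  = 10000 / (0.45 * 0.2)
  = 10000 / 0.0900
  = 111111.11 plants/ha


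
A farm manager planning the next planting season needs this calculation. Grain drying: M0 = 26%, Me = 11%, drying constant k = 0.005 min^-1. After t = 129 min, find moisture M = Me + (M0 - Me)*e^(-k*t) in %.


M = Me + (M0 - Me) * e^(-k*t)
  = 11 + (26 - 11) * e^(-0.005*129)
  = 11 + 15 * e^(-0.645)
  = 11 + 15 * 0.52466
  = 11 + 7.8699
  = 18.87%


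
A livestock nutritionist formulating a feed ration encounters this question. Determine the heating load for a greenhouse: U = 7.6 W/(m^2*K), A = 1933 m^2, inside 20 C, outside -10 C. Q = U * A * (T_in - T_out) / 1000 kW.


dT = 20 - (-10) = 30 K
Q = U * A * dT
  = 7.6 * 1933 * 30
  = 440724 W = 440.72 kW


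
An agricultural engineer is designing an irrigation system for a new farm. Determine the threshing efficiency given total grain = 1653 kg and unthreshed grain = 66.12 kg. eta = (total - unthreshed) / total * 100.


eta = (total - unthreshed) / total * 100
    = (1653 - 66.12) / 1653 * 100
    = 1586.88 / 1653 * 100
    = 96%


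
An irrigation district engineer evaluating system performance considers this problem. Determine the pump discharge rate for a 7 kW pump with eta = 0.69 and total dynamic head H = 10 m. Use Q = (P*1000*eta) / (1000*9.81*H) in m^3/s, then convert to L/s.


Q = (P * 1000 * eta) / (rho * g * H)
  = (7 * 1000 * 0.69) / (1000 * 9.81 * 10)
  = 4830 / 98100
  = 0.04924 m^3/s = 49.24 L/s


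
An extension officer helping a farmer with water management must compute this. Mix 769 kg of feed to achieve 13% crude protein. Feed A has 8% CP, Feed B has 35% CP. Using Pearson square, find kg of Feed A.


parts_A = CP_b - target = 35 - 13 = 22
parts_B = target - CP_a = 13 - 8 = 5
total_parts = 22 + 5 = 27
Feed A = 769 * 22 / 27 = 626.59 kg
Feed B = 769 * 5 / 27 = 142.41 kg

626.59 kg


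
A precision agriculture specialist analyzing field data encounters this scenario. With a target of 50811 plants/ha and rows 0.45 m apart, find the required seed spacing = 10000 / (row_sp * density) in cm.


spacing = 10000 / (row_sp * density)
        = 10000 / (0.45 * 50811)
        = 10000 / 22864.95
        = 0.43735 m = 43.74 cm


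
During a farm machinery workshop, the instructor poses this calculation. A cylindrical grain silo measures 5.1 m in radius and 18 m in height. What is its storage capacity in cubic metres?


V = pi * r^2 * h
  = pi * 5.1^2 * 18
  = pi * 26.01 * 18
  = 1470.83 m^3


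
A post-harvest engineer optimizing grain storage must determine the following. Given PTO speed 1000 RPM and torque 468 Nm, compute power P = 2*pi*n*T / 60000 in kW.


P = 2*pi*n*T / 60000
  = 2*pi * 1000 * 468 / 60000
  = 2940530.72 / 60000
  = 49.01 kW


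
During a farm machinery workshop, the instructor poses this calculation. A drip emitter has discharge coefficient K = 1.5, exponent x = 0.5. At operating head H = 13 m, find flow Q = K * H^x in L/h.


Q = K * H^x
  = 1.5 * 13^0.5
  = 1.5 * 3.6056
  = 5.41 L/h


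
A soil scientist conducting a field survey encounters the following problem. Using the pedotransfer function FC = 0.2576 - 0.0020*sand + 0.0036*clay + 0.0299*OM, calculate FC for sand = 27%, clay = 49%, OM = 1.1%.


FC = 0.2576 - 0.0020*27 + 0.0036*49 + 0.0299*1.1
   = 0.2576 - 0.0540 + 0.1764 + 0.0329
   = 0.4129


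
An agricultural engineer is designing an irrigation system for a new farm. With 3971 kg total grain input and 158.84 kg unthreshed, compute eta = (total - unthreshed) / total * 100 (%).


eta = (total - unthreshed) / total * 100
    = (3971 - 158.84) / 3971 * 100
    = 3812.16 / 3971 * 100
    = 96%


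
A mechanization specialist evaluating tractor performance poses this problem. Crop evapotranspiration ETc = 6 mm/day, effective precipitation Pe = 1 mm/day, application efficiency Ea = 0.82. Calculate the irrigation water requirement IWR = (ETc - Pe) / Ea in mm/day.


IWR = (ETc - Pe) / Ea
    = (6 - 1) / 0.82
    = 5 / 0.82
    = 6.10 mm/day


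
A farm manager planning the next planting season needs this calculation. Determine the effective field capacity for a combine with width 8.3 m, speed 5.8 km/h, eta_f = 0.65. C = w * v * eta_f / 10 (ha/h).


C = w * v * eta_f / 10
  = 8.3 * 5.8 * 0.65 / 10
  = 31.29 / 10
  = 3.13 ha/h


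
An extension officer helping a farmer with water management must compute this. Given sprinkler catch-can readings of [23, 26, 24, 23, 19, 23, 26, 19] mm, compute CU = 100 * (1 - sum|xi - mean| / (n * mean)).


xbar = 183 / 8 = 22.875
sum|xi - xbar| = 15.500
CU = 100 * (1 - 15.500 / (8 * 22.875))
   = 100 * (1 - 0.0847)
   = 91.53%


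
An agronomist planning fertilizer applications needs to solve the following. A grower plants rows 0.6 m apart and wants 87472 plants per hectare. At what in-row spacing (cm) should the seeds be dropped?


spacing = 10000 / (row_sp * density)
        = 10000 / (0.6 * 87472)
        = 10000 / 52483.20
        = 0.19054 m = 19.05 cm


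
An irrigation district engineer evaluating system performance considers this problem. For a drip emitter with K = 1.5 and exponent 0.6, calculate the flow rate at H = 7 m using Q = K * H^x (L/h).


Q = K * H^x
  = 1.5 * 7^0.6
  = 1.5 * 3.2141
  = 4.82 L/h


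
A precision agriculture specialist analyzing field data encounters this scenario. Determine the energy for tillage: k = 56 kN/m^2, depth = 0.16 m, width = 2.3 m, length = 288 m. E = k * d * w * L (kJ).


E = k * d * w * L
  = 56 * 0.16 * 2.3 * 288
  = 5935.10 kJ


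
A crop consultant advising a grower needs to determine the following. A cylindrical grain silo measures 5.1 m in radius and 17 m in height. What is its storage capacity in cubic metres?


V = pi * r^2 * h
  = pi * 5.1^2 * 17
  = pi * 26.01 * 17
  = 1389.12 m^3


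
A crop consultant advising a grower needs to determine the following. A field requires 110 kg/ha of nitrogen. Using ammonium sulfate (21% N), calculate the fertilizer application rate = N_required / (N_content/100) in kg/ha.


Rate = N_required / (N_content / 100)
     = 110 / (21 / 100)
     = 110 / 0.21
     = 523.81 kg/ha


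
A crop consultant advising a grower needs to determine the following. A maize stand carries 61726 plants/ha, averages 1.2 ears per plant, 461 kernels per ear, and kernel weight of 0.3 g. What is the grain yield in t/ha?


Y = density * ears * kernels * kw
  = 61726 * 1.2 * 461 * 0.3 g/ha
  = 10244046.96 g/ha
  = 10244.05 kg/ha = 10.24 t/ha


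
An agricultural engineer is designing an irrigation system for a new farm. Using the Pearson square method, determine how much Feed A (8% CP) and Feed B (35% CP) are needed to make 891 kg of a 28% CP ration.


parts_A = CP_b - target = 35 - 28 = 7
parts_B = target - CP_a = 28 - 8 = 20
total_parts = 7 + 20 = 27
Feed A = 891 * 7 / 27 = 231 kg
Feed B = 891 * 20 / 27 = 660 kg

231 kg


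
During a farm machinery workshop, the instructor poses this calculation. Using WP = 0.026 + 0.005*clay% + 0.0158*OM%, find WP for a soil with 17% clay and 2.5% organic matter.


WP = 0.026 + 0.005*17 + 0.0158*2.5
   = 0.026 + 0.0850 + 0.0395
   = 0.1505


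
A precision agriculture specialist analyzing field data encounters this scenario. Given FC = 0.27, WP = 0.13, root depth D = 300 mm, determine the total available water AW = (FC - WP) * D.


AW = (FC - WP) * D
   = (0.27 - 0.13) * 300
   = 0.14 * 300
   = 42 mm


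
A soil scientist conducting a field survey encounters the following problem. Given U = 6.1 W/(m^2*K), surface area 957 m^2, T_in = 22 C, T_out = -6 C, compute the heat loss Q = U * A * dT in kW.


dT = 22 - (-6) = 28 K
Q = U * A * dT
  = 6.1 * 957 * 28
  = 163455.60 W = 163.46 kW


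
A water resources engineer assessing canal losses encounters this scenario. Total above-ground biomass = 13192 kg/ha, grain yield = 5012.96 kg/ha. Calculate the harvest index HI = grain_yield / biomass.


HI = grain_yield / biomass
   = 5012.96 / 13192
   = 0.38


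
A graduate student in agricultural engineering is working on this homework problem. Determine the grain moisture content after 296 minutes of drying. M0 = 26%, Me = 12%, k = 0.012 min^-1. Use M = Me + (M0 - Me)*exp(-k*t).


M = Me + (M0 - Me) * e^(-k*t)
  = 12 + (26 - 12) * e^(-0.012*296)
  = 12 + 14 * e^(-3.552)
  = 12 + 14 * 0.02867
  = 12 + 0.4013
  = 12.40%


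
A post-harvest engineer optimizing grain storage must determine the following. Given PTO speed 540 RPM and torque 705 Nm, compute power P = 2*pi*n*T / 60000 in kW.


P = 2*pi*n*T / 60000
  = 2*pi * 540 * 705 / 60000
  = 2392008.65 / 60000
  = 39.87 kW


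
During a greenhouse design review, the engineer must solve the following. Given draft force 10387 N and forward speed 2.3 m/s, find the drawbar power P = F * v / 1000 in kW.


P = F * v / 1000
  = 10387 * 2.3 / 1000
  = 23890.10 / 1000
  = 23.89 kW


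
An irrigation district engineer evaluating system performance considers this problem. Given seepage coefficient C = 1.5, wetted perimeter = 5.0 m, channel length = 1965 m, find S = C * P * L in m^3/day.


S = C * P * L
  = 1.5 * 5.0 * 1965
  = 14737.50 m^3/day


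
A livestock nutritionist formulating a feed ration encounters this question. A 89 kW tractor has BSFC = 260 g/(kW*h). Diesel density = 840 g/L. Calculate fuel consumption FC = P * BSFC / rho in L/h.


FC = P * BSFC / rho_fuel
   = 89 * 260 / 840
   = 23140 / 840
   = 27.55 L/h


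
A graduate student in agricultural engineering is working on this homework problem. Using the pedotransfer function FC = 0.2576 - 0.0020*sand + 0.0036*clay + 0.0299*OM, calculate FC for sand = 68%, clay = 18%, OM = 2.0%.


FC = 0.2576 - 0.0020*68 + 0.0036*18 + 0.0299*2.0
   = 0.2576 - 0.1360 + 0.0648 + 0.0598
   = 0.2462


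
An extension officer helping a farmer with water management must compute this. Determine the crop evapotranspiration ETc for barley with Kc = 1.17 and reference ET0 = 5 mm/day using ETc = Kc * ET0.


ETc = Kc * ET0
    = 1.17 * 5
    = 5.85 mm/day


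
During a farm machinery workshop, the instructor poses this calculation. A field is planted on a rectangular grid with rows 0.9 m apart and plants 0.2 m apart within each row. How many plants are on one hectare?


D = 10000 / (row_sp * plant_sp)
  = 10000 / (0.9 * 0.2)
  = 10000 / 0.1800
  = 55555.56 plants/ha


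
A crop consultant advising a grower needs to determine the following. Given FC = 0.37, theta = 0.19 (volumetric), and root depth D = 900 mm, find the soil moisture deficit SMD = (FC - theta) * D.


SMD = (FC - theta) * D
    = (0.37 - 0.19) * 900
    = 0.180 * 900
    = 162 mm


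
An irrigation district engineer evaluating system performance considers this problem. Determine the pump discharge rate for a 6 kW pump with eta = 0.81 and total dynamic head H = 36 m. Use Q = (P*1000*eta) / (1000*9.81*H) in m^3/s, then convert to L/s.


Q = (P * 1000 * eta) / (rho * g * H)
  = (6 * 1000 * 0.81) / (1000 * 9.81 * 36)
  = 4860 / 353160
  = 0.01376 m^3/s = 13.76 L/s
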